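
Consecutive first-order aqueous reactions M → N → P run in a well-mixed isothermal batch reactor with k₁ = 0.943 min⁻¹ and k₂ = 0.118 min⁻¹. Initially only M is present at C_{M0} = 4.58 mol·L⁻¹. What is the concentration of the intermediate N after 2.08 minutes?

3.36 mol·L⁻¹

For first-order series with pure M initially, C_N(t) = k₁C_{M0}/(k₂−k₁)·(e^(−k₁t) − e^(−k₂t)).
e^(−k₁t) = e^(−0.943×2.08) = e^(−1.961) = 0.1407; e^(−k₂t) = e^(−0.2454) = 0.7824.
C_N = 0.943×4.58/(0.118−0.943) × (0.1407−0.7824) = (-5.235)×(-0.6417) = 3.359 mol·L⁻¹.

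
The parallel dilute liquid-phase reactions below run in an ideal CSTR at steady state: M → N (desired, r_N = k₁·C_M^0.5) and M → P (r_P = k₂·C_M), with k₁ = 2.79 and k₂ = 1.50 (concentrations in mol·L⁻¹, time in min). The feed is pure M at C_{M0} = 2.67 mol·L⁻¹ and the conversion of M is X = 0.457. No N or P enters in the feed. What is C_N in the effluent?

Exit C_M = C_{M0}(1−X) = 2.67×0.543 = 1.450 mol·L⁻¹.
In a CSTR the entire volume is at exit conditions, so r_N = 2.79×1.450^0.5 = 3.359 and r_P = 1.50×1.450 = 2.175.
Fraction of consumed M going to N: r_N/(r_N+r_P) = 0.6070.
C_N = 0.6070·C_{M0}·X = 0.6070×2.67×0.457 = 0.741 mol·L⁻¹.

0.741 mol·L⁻¹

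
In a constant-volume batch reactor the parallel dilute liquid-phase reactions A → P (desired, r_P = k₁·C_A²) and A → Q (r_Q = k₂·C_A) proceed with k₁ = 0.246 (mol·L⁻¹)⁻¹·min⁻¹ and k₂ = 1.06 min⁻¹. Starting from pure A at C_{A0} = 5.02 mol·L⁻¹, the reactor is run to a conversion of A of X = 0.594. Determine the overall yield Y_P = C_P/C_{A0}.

C_A = C_{A0}(1−X) = 2.038 mol·L⁻¹.
Along a PFR/batch, dC_Q/dC_A = −r_Q/(r_P+r_Q) = −k₂/(k₂+k₁·C_A).
Integrating from C_{A0} to C_A: C_Q = (1.06/0.246)·ln[(1.06+0.246·5.02)/(1.06+0.246·2.04)] = 4.309·ln(2.295/1.561) = 1.660 mol·L⁻¹.
Then C_P = (C_{A0}−C_A) − C_Q = 2.982 − 1.660 = 1.322 mol·L⁻¹.
Y_P = C_P/C_{A0} = 1.322/5.02 = 0.263.

0.263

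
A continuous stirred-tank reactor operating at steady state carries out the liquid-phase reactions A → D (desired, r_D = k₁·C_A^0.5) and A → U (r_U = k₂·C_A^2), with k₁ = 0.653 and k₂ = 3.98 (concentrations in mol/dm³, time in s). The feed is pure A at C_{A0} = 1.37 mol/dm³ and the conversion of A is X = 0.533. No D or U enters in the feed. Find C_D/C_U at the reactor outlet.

0.321

Exit C_A = C_{A0}(1−X) = 1.37×0.467 = 0.6398 mol/dm³.
In a CSTR the entire volume is at exit conditions, so r_D = 0.653×0.6398^0.5 = 0.5223 and r_U = 3.98×0.6398^2 = 1.629.
Overall selectivity = C_D/C_U = r_Dτ/(r_Uτ) = r_D/r_U = 0.321.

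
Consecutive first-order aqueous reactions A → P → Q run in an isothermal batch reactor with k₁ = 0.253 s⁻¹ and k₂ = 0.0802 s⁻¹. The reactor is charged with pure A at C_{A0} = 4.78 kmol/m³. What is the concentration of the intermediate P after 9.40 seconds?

2.64 kmol/m³

Solving the coupled first-order balances gives C_P(t) = [k₁/(k₂−k₁)]·C_{A0}·(e^(−k₁t) − e^(−k₂t)).
e^(−k₁t) = e^(−0.253×9.40) = e^(−2.378) = 0.09272; e^(−k₂t) = e^(−0.7539) = 0.4705.
C_P = 0.253×4.78/(0.0802−0.253) × (0.09272−0.4705) = (-6.998)×(-0.3778) = 2.644 kmol/m³.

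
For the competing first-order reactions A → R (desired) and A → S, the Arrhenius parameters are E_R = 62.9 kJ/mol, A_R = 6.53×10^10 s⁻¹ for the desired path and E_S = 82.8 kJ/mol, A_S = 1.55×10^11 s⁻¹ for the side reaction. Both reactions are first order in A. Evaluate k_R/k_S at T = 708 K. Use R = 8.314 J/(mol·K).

12.4

k_R/k_S = (A_R/A_S)·exp[−(E_R−E_S)/(RT)] = (A_R/A_S)·exp[(E_S−E_R)/(RT)].
(E_S−E_R)/(RT) = (82.8−62.9)×10³/(8.314×708) = 19900/5886 = 3.381.
k_R/k_S = (6.53×10^10/1.55×10^11)·exp(3.381) = 0.4213 × 29.39 = 12.4.
Since E_R < E_S, lowering the temperature improves selectivity toward R.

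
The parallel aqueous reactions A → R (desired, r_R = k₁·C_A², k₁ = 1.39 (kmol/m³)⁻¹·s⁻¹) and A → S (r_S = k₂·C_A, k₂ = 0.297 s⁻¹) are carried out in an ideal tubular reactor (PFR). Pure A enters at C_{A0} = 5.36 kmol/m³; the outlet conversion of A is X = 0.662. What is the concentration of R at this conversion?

C_A = C_{A0}(1−X) = 1.812 kmol/m³.
Along a PFR/batch, dC_S/dC_A = −r_S/(r_R+r_S) = −k₂/(k₂+k₁·C_A).
Integrating from C_{A0} to C_A: C_S = (0.297/1.39)·ln[(0.297+1.39·5.36)/(0.297+1.39·1.81)] = 0.2137·ln(7.747/2.815) = 0.2163 kmol/m³.
Then C_R = (C_{A0}−C_A) − C_S = 3.548 − 0.2163 = 3.332 kmol/m³.

3.33 kmol/m³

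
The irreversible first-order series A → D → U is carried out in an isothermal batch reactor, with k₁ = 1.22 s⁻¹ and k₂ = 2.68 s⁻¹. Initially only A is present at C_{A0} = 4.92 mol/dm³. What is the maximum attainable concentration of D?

1.16 mol/dm³

For a first-order series the maximum intermediate yield is C_{D,max}/C_{A0} = (k₁/k₂)^[k₂/(k₂−k₁)].
= (1.22/2.68)^(2.68/(2.68−1.22)) = (0.4552)^(1.836) = 0.2358.
C_{D,max} = 0.2358×4.92 = 1.16 mol/dm³.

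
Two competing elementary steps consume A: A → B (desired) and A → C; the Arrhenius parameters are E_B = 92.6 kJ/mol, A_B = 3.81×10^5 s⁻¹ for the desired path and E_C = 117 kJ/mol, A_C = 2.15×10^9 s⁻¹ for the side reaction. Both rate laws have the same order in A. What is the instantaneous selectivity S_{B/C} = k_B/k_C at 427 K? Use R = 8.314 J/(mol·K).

0.171

k_B/k_C = (A_B/A_C)·exp[−(E_B−E_C)/(RT)] = (A_B/A_C)·exp[(E_C−E_B)/(RT)].
(E_C−E_B)/(RT) = (117−92.6)×10³/(8.314×427) = 24400/3550 = 6.873.
k_B/k_C = (3.81×10^5/2.15×10^9)·exp(6.873) = 1.772×10^-4 × 965.9 = 0.171.
Since E_B < E_C, lowering the temperature improves selectivity toward B.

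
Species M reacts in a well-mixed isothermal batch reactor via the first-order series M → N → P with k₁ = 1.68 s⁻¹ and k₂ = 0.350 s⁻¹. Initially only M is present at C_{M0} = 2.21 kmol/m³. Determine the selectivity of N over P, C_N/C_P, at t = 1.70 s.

Solving the coupled first-order balances gives C_N(t) = [k₁/(k₂−k₁)]·C_{M0}·(e^(−k₁t) − e^(−k₂t)).
e^(−k₁t) = e^(−1.68×1.70) = e^(−2.856) = 0.05750; e^(−k₂t) = e^(−0.5950) = 0.5516.
C_N = 1.68×2.21/(0.350−1.68) × (0.05750−0.5516) = (-2.792)×(-0.4941) = 1.379 kmol/m³.
C_M = C_{M0}e^(−k₁t) = 0.1271 kmol/m³, so C_P = C_{M0}−C_M−C_N = 0.7037 kmol/m³; C_N/C_P = 1.96.

1.96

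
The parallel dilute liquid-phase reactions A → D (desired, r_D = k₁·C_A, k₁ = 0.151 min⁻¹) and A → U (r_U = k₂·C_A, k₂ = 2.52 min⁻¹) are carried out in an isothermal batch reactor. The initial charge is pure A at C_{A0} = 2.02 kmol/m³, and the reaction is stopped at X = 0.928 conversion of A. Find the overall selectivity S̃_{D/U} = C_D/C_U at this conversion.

0.0599

C_A = C_{A0}(1−X) = 0.1454 kmol/m³.
Both paths are first order in A, so the instantaneous fraction to D is constant: dC_D/d(−C_A) = k₁/(k₁+k₂) = 0.05653.
C_D = 0.05653·(C_{A0}−C_A) = 0.05653×1.875 = 0.106 kmol/m³.
C_U = (C_{A0}−C_A)−C_D = 1.769 kmol/m³; S̃_{D/U} = 0.1060/1.769 = 0.0599.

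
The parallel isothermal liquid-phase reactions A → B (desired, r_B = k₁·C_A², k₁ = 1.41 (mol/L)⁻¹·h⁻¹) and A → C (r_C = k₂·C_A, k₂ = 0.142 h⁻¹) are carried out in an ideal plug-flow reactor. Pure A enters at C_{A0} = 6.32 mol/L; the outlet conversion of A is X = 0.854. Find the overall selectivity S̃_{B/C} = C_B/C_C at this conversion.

C_A = C_{A0}(1−X) = 0.9227 mol/L.
Along a PFR/batch, dC_C/dC_A = −r_C/(r_B+r_C) = −k₂/(k₂+k₁·C_A).
Integrating from C_{A0} to C_A: C_C = (0.142/1.41)·ln[(0.142+1.41·6.32)/(0.142+1.41·0.923)] = 0.1007·ln(9.053/1.443) = 0.1849 mol/L.
Then C_B = (C_{A0}−C_A) − C_C = 5.397 − 0.1849 = 5.212 mol/L.
S̃_{B/C} = C_B/C_C = 5.212/0.1849 = 28.2.

28.2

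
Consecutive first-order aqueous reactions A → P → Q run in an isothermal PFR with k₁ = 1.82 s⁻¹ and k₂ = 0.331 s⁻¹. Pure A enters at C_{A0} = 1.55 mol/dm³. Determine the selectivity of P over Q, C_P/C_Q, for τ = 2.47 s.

1.14

Solving the coupled first-order balances gives C_P(τ) = [k₁/(k₂−k₁)]·C_{A0}·(e^(−k₁τ) − e^(−k₂τ)).
e^(−k₁τ) = e^(−1.82×2.47) = e^(−4.495) = 0.01116; e^(−k₂τ) = e^(−0.8176) = 0.4415.
C_P = 1.82×1.55/(0.331−1.82) × (0.01116−0.4415) = (-1.895)×(-0.4303) = 0.8153 mol/dm³.
C_A = C_{A0}e^(−k₁τ) = 0.01730 mol/dm³, so C_Q = C_{A0}−C_A−C_P = 0.7174 mol/dm³; C_P/C_Q = 1.14.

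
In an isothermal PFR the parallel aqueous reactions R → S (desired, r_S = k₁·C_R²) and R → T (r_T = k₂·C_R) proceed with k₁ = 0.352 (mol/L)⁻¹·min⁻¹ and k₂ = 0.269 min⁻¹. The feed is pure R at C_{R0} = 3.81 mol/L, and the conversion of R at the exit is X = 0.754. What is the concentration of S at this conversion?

2.12 mol/L

C_R = C_{R0}(1−X) = 0.9373 mol/L.
Along a PFR/batch, dC_T/dC_R = −r_T/(r_S+r_T) = −k₂/(k₂+k₁·C_R).
Integrating from C_{R0} to C_R: C_T = (0.269/0.352)·ln[(0.269+0.352·3.81)/(0.269+0.352·0.937)] = 0.7642·ln(1.610/0.5989) = 0.7558 mol/L.
Then C_S = (C_{R0}−C_R) − C_T = 2.873 − 0.7558 = 2.117 mol/L.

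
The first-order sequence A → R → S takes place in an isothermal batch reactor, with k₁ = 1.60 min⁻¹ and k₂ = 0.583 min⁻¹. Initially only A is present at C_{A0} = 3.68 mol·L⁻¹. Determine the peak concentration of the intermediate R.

2.06 mol·L⁻¹

Evaluating C_R at t_opt = ln(k₂/k₁)/(k₂−k₁) gives C_{R,max}/C_{A0} = (k₁/k₂)^[k₂/(k₂−k₁)].
= (1.60/0.583)^(0.583/(0.583−1.60)) = (2.744)^(-0.5733) = 0.5606.
C_{R,max} = 0.5606×3.68 = 2.06 mol·L⁻¹.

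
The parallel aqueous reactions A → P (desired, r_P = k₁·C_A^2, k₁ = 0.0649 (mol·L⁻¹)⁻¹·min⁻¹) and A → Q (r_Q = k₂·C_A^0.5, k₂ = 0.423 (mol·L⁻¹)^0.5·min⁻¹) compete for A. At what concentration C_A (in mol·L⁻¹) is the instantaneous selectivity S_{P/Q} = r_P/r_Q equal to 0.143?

S_{P/Q} = (k₁/k₂)·C_A^1.5 ⇒ C_A = (S·k₂/k₁)^(1/1.5).
= (0.143×0.423/0.0649)^(0.6667) = (0.9320)^(0.6667) = 0.954 mol·L⁻¹.

0.954 mol·L⁻¹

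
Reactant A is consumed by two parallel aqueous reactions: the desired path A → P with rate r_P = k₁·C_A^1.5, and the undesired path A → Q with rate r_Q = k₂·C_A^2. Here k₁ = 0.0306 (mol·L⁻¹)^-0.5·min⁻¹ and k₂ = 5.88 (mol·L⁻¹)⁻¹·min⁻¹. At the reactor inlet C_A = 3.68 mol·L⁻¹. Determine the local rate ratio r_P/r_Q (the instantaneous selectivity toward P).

S_{P/Q} = r_P/r_Q = (k₁·C_A^1.5)/(k₂·C_A^2) = (k₁/k₂)·C_A^-0.5.
= (0.0306×3.680^1.5) / (5.88×3.680^2) = 0.2160/79.63 = 0.00271.
The undesired path is higher order in A, so low C_A (CSTR or dilute feed) favours P.

0.00271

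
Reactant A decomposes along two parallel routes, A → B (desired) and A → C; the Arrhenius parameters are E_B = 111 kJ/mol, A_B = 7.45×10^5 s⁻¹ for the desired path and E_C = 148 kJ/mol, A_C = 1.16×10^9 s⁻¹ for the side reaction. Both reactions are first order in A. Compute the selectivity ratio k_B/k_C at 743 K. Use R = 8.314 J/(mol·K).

Since both paths have the same order in A, the concentration cancels and S_{B/C} = k_B/k_C = (A_B/A_C)·exp[(E_C−E_B)/(RT)].
(E_C−E_B)/(RT) = (148−111)×10³/(8.314×743) = 37000/6177 = 5.990.
k_B/k_C = (7.45×10^5/1.16×10^9)·exp(5.990) = 6.422×10^-4 × 399.3 = 0.256.
Since E_B < E_C, lowering the temperature improves selectivity toward B.

0.256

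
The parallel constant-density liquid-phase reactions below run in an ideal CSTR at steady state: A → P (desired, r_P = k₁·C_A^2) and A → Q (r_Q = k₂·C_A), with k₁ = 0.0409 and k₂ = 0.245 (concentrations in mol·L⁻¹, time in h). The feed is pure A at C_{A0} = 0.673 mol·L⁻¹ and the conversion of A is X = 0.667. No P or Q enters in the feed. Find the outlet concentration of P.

Exit C_A = C_{A0}(1−X) = 0.673×0.333 = 0.2241 mol·L⁻¹.
A CSTR operates uniformly at the exit composition, giving r_P = 0.002054 and r_Q = 0.05491 (each k·C_A^n at C_A = 0.2241).
Fraction of consumed A going to P: r_P/(r_P+r_Q) = 0.03606.
C_P = 0.03606·C_{A0}·X = 0.03606×0.673×0.667 = 0.0162 mol·L⁻¹.

0.0162 mol·L⁻¹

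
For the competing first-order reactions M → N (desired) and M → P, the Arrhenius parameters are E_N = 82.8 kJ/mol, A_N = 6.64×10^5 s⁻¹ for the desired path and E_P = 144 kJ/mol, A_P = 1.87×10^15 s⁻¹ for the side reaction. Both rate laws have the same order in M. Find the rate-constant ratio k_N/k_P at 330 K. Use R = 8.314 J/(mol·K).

1.73

With equal orders, S_{N/P} = k_N/k_P = (A_N/A_P)·exp[(E_P−E_N)/(RT)].
(E_P−E_N)/(RT) = (144−82.8)×10³/(8.314×330) = 61200/2744 = 22.31.
k_N/k_P = (6.64×10^5/1.87×10^15)·exp(22.31) = 3.551×10^-10 × 4.870×10^9 = 1.73.
Since E_N < E_P, lowering the temperature improves selectivity toward N.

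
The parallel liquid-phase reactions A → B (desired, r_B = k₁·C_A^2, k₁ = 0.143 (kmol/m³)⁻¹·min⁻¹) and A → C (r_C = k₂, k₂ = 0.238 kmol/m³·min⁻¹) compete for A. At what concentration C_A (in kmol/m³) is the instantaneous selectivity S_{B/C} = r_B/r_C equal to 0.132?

0.469 kmol/m³

S_{B/C} = (k₁/k₂)·C_A^2 ⇒ C_A = (S·k₂/k₁)^(0.5).
= (0.132×0.238/0.143)^(0.5) = (0.2197)^(0.5) = 0.469 kmol/m³.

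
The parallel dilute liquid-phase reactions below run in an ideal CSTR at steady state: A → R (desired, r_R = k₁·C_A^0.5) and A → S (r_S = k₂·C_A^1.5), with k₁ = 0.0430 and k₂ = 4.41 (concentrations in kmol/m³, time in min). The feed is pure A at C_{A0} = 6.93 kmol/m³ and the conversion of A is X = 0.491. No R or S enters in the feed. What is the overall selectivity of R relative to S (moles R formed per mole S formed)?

Exit C_A = C_{A0}(1−X) = 6.93×0.509 = 3.527 kmol/m³.
Rates in a CSTR are evaluated at the outlet concentration: r_R = 0.0430×3.527^0.5 = 0.08076, r_S = 4.41×3.527^1.5 = 29.22.
Overall selectivity = C_R/C_S = r_Rτ/(r_Sτ) = r_R/r_S = 0.00276.

0.00276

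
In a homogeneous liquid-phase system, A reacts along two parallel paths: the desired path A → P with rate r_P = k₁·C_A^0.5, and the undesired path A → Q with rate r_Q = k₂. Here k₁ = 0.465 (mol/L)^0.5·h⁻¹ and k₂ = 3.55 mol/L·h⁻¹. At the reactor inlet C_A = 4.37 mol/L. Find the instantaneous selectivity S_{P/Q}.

0.274

S_{P/Q} = r_P/r_Q = (k₁·C_A^0.5)/(k₂) = (k₁/k₂)·C_A^0.5.
= (0.465×4.370^0.5) / (3.55) = 0.9721/3.550 = 0.274.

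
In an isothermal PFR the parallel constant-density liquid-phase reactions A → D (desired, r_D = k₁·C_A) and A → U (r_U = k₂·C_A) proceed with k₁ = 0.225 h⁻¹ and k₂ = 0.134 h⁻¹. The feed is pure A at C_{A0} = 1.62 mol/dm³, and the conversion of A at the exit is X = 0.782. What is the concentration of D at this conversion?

0.794 mol/dm³

C_A = C_{A0}(1−X) = 0.3532 mol/dm³.
Both paths are first order in A, so the instantaneous fraction to D is constant: dC_D/d(−C_A) = k₁/(k₁+k₂) = 0.6267.
C_D = 0.6267·(C_{A0}−C_A) = 0.6267×1.267 = 0.794 mol/dm³.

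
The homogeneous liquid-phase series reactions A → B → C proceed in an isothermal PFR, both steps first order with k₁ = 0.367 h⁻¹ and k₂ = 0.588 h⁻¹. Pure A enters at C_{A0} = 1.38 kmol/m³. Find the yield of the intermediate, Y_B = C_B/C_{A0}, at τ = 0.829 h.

0.205

The intermediate concentration in a first-order A→B→C sequence is C_B = k₁C_{A0}(e^(−k₁τ) − e^(−k₂τ))/(k₂−k₁).
e^(−k₁τ) = e^(−0.367×0.829) = e^(−0.3042) = 0.7377; e^(−k₂τ) = e^(−0.4875) = 0.6142.
C_B = 0.367×1.38/(0.588−0.367) × (0.7377−0.6142) = 2.292×0.1235 = 0.2830 kmol/m³.
Y_B = C_B/C_{A0} = 0.2830/1.38 = 0.205.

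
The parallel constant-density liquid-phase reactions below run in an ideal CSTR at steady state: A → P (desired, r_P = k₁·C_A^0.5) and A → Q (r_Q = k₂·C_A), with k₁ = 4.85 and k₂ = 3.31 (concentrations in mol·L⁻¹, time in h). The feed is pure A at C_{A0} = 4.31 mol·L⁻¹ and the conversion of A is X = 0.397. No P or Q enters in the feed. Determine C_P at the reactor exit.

0.815 mol·L⁻¹

Exit C_A = C_{A0}(1−X) = 4.31×0.603 = 2.599 mol·L⁻¹.
Rates in a CSTR are evaluated at the outlet concentration: r_P = 4.85×2.599^0.5 = 7.819, r_Q = 3.31×2.599 = 8.602.
Fraction of consumed A going to P: r_P/(r_P+r_Q) = 0.4761.
C_P = 0.4761·C_{A0}·X = 0.4761×4.31×0.397 = 0.815 mol·L⁻¹.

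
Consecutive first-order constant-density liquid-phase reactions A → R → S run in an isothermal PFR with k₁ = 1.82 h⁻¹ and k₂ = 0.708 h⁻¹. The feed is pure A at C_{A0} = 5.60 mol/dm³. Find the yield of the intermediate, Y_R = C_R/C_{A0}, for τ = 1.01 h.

Solving the coupled first-order balances gives C_R(τ) = [k₁/(k₂−k₁)]·C_{A0}·(e^(−k₁τ) − e^(−k₂τ)).
e^(−k₁τ) = e^(−1.82×1.01) = e^(−1.838) = 0.1591; e^(−k₂τ) = e^(−0.7151) = 0.4892.
C_R = 1.82×5.60/(0.708−1.82) × (0.1591−0.4892) = (-9.165)×(-0.3300) = 3.025 mol/dm³.
Y_R = C_R/C_{A0} = 3.025/5.60 = 0.540.

0.540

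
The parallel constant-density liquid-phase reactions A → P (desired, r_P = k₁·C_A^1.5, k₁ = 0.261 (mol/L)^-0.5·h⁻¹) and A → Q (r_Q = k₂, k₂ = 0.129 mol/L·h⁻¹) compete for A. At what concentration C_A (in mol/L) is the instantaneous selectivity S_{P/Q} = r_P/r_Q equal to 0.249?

S_{P/Q} = (k₁/k₂)·C_A^1.5 ⇒ C_A = (S·k₂/k₁)^(1/1.5).
= (0.249×0.129/0.261)^(0.6667) = (0.1231)^(0.6667) = 0.247 mol/L.

0.247 mol/L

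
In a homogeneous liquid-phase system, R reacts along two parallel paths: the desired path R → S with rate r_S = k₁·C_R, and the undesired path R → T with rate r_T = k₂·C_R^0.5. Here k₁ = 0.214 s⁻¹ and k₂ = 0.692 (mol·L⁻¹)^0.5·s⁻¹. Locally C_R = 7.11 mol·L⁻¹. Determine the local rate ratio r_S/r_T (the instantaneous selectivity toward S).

0.825

S_{S/T} = r_S/r_T = (k₁·C_R)/(k₂·C_R^0.5) = (k₁/k₂)·C_R^0.5.
= (0.214×7.110) / (0.692×7.110^0.5) = 1.522/1.845 = 0.825.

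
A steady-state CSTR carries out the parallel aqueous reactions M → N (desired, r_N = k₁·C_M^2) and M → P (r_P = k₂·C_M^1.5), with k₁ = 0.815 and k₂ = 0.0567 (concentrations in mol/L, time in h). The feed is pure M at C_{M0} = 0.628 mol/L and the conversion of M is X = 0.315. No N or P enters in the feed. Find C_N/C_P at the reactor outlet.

Exit C_M = C_{M0}(1−X) = 0.628×0.685 = 0.4302 mol/L.
Rates in a CSTR are evaluated at the outlet concentration: r_N = 0.815×0.4302^2 = 0.1508, r_P = 0.0567×0.4302^1.5 = 0.01600.
Overall selectivity = C_N/C_P = r_Nτ/(r_Pτ) = r_N/r_P = 9.43.

9.43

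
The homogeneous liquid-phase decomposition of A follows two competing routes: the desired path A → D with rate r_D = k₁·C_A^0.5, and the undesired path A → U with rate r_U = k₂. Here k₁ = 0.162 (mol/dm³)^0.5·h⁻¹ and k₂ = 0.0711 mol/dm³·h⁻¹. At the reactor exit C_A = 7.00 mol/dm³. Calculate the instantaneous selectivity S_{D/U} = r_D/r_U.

S_{D/U} = r_D/r_U = (k₁·C_A^0.5)/(k₂) = (k₁/k₂)·C_A^0.5.
= (0.162×7.000^0.5) / (0.0711) = 0.4286/0.07110 = 6.03.

6.03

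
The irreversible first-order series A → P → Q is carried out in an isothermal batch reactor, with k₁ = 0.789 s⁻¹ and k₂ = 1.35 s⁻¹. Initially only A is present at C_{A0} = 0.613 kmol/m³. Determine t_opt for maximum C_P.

0.957 s

The intermediate peaks when r₁ = r₂, i.e. k₁e^(−k₁t) = k₂e^(−k₂t), giving t_opt = ln(k₂/k₁)/(k₂−k₁).
= ln(1.35/0.789)/(1.35−0.789) = ln(1.711)/0.5610 = 0.5371/0.5610 = 0.957 s.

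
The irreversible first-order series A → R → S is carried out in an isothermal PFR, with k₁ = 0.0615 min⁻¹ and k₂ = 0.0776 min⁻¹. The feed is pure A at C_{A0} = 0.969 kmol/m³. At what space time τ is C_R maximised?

For first-order series the maximum of C_R occurs at τ_opt = ln(k₂/k₁)/(k₂−k₁).
= ln(0.0776/0.0615)/(0.0776−0.0615) = ln(1.262)/0.01610 = 0.2325/0.01610 = 14.4 min.

14.4 min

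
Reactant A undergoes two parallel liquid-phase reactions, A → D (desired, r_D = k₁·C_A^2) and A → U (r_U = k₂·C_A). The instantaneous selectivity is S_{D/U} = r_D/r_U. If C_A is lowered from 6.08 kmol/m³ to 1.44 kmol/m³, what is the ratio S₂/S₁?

0.237

S_{D/U} = (k₁/k₂)·C_A, so S₂/S₁ = (C_{A,2}/C_{A,1}).
= 1.44/6.08 = 0.237.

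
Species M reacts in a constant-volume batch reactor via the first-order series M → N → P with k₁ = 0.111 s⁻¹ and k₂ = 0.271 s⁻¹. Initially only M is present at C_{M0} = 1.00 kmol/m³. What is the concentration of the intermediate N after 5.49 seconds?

The intermediate concentration in a first-order A→B→C sequence is C_N = k₁C_{M0}(e^(−k₁t) − e^(−k₂t))/(k₂−k₁).
e^(−k₁t) = e^(−0.111×5.49) = e^(−0.6094) = 0.5437; e^(−k₂t) = e^(−1.488) = 0.2259.
C_N = 0.111×1.00/(0.271−0.111) × (0.5437−0.2259) = 0.6937×0.3178 = 0.2205 kmol/m³.

0.220 kmol/m³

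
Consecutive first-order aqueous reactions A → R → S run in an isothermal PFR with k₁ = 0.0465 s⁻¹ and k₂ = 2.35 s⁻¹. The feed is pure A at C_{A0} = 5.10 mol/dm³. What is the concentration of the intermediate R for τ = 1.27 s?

Solving the coupled first-order balances gives C_R(τ) = [k₁/(k₂−k₁)]·C_{A0}·(e^(−k₁τ) − e^(−k₂τ)).
e^(−k₁τ) = e^(−0.0465×1.27) = e^(−0.05906) = 0.9427; e^(−k₂τ) = e^(−2.985) = 0.05056.
C_R = 0.0465×5.10/(2.35−0.0465) × (0.9427−0.05056) = 0.1030×0.8921 = 0.09184 mol/dm³.

0.0918 mol/dm³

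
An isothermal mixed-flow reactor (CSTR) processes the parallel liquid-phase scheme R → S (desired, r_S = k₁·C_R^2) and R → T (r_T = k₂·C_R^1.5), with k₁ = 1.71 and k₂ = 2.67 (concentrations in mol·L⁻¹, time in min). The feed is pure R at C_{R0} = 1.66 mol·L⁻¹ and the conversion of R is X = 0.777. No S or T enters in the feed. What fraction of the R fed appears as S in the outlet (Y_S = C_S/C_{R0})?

Exit C_R = C_{R0}(1−X) = 1.66×0.223 = 0.3702 mol·L⁻¹.
In a CSTR the entire volume is at exit conditions, so r_S = 1.71×0.3702^2 = 0.2343 and r_T = 2.67×0.3702^1.5 = 0.6014.
Fraction of consumed R going to S: r_S/(r_S+r_T) = 0.2804.
C_S = 0.2804·C_{R0}·X = 0.2804×1.66×0.777 = 0.362 mol·L⁻¹; Y_S = C_S/C_{R0} = 0.218.

0.218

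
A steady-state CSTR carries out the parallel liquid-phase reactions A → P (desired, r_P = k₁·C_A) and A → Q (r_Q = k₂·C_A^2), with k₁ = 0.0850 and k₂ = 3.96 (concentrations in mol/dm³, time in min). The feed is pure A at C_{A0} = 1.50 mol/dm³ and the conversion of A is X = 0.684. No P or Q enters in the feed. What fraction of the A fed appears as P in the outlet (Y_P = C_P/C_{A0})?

Exit C_A = C_{A0}(1−X) = 1.50×0.316 = 0.4740 mol/dm³.
In a CSTR the entire volume is at exit conditions, so r_P = 0.0850×0.4740 = 0.04029 and r_Q = 3.96×0.4740^2 = 0.8897.
Fraction of consumed A going to P: r_P/(r_P+r_Q) = 0.04332.
C_P = 0.04332·C_{A0}·X = 0.04332×1.50×0.684 = 0.0444 mol/dm³; Y_P = C_P/C_{A0} = 0.0296.

0.0296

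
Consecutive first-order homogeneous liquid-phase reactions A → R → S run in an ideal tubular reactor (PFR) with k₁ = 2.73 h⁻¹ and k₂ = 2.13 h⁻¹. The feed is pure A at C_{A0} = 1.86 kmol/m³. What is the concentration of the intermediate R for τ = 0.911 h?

For first-order series with pure A initially, C_R(τ) = k₁C_{A0}/(k₂−k₁)·(e^(−k₁τ) − e^(−k₂τ)).
e^(−k₁τ) = e^(−2.73×0.911) = e^(−2.487) = 0.08316; e^(−k₂τ) = e^(−1.940) = 0.1436.
C_R = 2.73×1.86/(2.13−2.73) × (0.08316−0.1436) = (-8.463)×(-0.06049) = 0.5119 kmol/m³.

0.512 kmol/m³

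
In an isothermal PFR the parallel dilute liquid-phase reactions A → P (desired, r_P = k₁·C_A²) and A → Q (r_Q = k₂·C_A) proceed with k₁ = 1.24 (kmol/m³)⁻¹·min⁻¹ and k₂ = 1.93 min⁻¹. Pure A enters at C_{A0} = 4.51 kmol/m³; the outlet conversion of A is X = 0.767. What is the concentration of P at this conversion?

2.14 kmol/m³

C_A = C_{A0}(1−X) = 1.051 kmol/m³.
Along a PFR/batch, dC_Q/dC_A = −r_Q/(r_P+r_Q) = −k₂/(k₂+k₁·C_A).
Integrating from C_{A0} to C_A: C_Q = (1.93/1.24)·ln[(1.93+1.24·4.51)/(1.93+1.24·1.05)] = 1.556·ln(7.522/3.233) = 1.314 kmol/m³.
Then C_P = (C_{A0}−C_A) − C_Q = 3.459 − 1.314 = 2.145 kmol/m³.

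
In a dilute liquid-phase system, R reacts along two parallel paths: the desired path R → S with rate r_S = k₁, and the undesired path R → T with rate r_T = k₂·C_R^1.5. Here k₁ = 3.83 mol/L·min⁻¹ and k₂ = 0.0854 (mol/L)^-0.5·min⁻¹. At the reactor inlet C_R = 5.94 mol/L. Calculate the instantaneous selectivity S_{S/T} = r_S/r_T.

S_{S/T} = r_S/r_T = (k₁)/(k₂·C_R^1.5) = (k₁/k₂)·C_R^-1.5.
= (3.83) / (0.0854×5.940^1.5) = 3.830/1.236 = 3.10.
The undesired path is higher order in R, so low C_R (CSTR or dilute feed) favours S.

3.10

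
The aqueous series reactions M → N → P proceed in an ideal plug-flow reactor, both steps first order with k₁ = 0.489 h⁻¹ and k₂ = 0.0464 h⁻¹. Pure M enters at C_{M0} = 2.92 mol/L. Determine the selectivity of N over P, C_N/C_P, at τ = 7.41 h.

3.44

For first-order series with pure M initially, C_N(τ) = k₁C_{M0}/(k₂−k₁)·(e^(−k₁τ) − e^(−k₂τ)).
e^(−k₁τ) = e^(−0.489×7.41) = e^(−3.623) = 0.02669; e^(−k₂τ) = e^(−0.3438) = 0.7091.
C_N = 0.489×2.92/(0.0464−0.489) × (0.02669−0.7091) = (-3.226)×(-0.6824) = 2.201 mol/L.
C_M = C_{M0}e^(−k₁τ) = 0.07793 mol/L, so C_P = C_{M0}−C_M−C_N = 0.6407 mol/L; C_N/C_P = 3.44.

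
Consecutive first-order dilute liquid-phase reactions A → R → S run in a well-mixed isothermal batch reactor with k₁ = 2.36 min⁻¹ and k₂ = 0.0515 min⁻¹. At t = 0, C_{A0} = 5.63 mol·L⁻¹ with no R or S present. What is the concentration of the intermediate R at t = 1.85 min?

5.16 mol·L⁻¹

For first-order series with pure A initially, C_R(t) = k₁C_{A0}/(k₂−k₁)·(e^(−k₁t) − e^(−k₂t)).
e^(−k₁t) = e^(−2.36×1.85) = e^(−4.366) = 0.01270; e^(−k₂t) = e^(−0.09527) = 0.9091.
C_R = 2.36×5.63/(0.0515−2.36) × (0.01270−0.9091) = (-5.756)×(-0.8964) = 5.159 mol·L⁻¹.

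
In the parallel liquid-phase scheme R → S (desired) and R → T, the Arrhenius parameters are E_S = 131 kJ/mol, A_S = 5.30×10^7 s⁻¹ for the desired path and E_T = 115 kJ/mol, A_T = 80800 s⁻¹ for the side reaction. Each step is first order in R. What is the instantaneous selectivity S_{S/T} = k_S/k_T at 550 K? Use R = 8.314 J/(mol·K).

Since both paths have the same order in R, the concentration cancels and S_{S/T} = k_S/k_T = (A_S/A_T)·exp[(E_T−E_S)/(RT)].
(E_T−E_S)/(RT) = (115−131)×10³/(8.314×550) = -16000/4573 = -3.499.
k_S/k_T = (5.30×10^7/80800)·exp(-3.499) = 655.9 × 0.03023 = 19.8.
Since E_S > E_T, raising the temperature improves selectivity toward S.

19.8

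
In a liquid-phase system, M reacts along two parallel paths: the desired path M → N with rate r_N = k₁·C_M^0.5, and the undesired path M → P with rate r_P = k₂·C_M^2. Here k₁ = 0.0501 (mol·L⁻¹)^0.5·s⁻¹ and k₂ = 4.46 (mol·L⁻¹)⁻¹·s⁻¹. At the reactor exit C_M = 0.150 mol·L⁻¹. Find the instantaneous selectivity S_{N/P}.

S_{N/P} = r_N/r_P = (k₁·C_M^0.5)/(k₂·C_M^2) = (k₁/k₂)·C_M^-1.5.
= (0.0501×0.1500^0.5) / (4.46×0.1500^2) = 0.01940/0.1003 = 0.193.
The undesired path is higher order in M, so low C_M (CSTR or dilute feed) favours N.

0.193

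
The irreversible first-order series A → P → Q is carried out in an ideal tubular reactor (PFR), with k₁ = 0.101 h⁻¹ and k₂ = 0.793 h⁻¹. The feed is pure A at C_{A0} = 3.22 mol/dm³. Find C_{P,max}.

0.304 mol/dm³

Evaluating C_P at τ_opt = ln(k₂/k₁)/(k₂−k₁) gives C_{P,max}/C_{A0} = (k₁/k₂)^[k₂/(k₂−k₁)].
= (0.101/0.793)^(0.793/(0.793−0.101)) = (0.1274)^(1.146) = 0.09428.
C_{P,max} = 0.09428×3.22 = 0.304 mol/dm³.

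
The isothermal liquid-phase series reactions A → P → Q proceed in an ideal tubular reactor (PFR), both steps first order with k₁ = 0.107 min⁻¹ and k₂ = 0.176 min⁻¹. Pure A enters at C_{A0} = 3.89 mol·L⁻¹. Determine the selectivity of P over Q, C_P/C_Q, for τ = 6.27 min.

1.32

The intermediate concentration in a first-order A→B→C sequence is C_P = k₁C_{A0}(e^(−k₁τ) − e^(−k₂τ))/(k₂−k₁).
e^(−k₁τ) = e^(−0.107×6.27) = e^(−0.6709) = 0.5113; e^(−k₂τ) = e^(−1.104) = 0.3317.
C_P = 0.107×3.89/(0.176−0.107) × (0.5113−0.3317) = 6.032×0.1796 = 1.083 mol·L⁻¹.
C_A = C_{A0}e^(−k₁τ) = 1.989 mol·L⁻¹, so C_Q = C_{A0}−C_A−C_P = 0.8181 mol·L⁻¹; C_P/C_Q = 1.32.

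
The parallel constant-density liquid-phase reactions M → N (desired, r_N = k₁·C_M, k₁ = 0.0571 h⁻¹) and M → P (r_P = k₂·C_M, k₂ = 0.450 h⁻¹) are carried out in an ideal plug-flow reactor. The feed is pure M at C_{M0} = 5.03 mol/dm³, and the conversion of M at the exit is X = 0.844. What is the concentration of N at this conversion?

C_M = C_{M0}(1−X) = 0.7847 mol/dm³.
Both paths are first order in M, so the instantaneous fraction to N is constant: dC_N/d(−C_M) = k₁/(k₁+k₂) = 0.1126.
C_N = 0.1126·(C_{M0}−C_M) = 0.1126×4.245 = 0.478 mol/dm³.

0.478 mol/dm³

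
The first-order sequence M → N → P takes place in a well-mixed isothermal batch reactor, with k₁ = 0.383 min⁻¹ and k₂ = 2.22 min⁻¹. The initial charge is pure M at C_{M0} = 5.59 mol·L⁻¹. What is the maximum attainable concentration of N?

0.669 mol·L⁻¹

At the optimum, C_{N,max}/C_{M0} = (k₁/k₂)^[k₂/(k₂−k₁)].
= (0.383/2.22)^(2.22/(2.22−0.383)) = (0.1725)^(1.208) = 0.1196.
C_{N,max} = 0.1196×5.59 = 0.669 mol·L⁻¹.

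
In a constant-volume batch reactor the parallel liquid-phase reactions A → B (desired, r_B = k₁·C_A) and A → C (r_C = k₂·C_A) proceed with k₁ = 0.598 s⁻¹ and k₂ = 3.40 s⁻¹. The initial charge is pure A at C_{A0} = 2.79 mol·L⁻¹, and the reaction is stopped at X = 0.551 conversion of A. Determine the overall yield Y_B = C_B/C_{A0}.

0.0824

C_A = C_{A0}(1−X) = 1.253 mol·L⁻¹.
Both paths are first order in A, so the instantaneous fraction to B is constant: dC_B/d(−C_A) = k₁/(k₁+k₂) = 0.1496.
C_B = 0.1496·(C_{A0}−C_A) = 0.1496×1.537 = 0.230 mol·L⁻¹.
Y_B = C_B/C_{A0} = 0.2299/2.79 = 0.0824.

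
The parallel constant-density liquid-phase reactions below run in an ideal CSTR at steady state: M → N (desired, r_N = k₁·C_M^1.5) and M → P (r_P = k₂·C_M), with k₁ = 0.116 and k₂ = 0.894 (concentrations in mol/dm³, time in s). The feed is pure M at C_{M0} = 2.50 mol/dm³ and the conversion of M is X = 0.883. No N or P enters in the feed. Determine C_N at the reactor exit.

0.145 mol/dm³

Exit C_M = C_{M0}(1−X) = 2.50×0.117 = 0.2925 mol/dm³.
A CSTR operates uniformly at the exit composition, giving r_N = 0.01835 and r_P = 0.2615 (each k·C_M^n at C_M = 0.2925).
Fraction of consumed M going to N: r_N/(r_N+r_P) = 0.06557.
C_N = 0.06557·C_{M0}·X = 0.06557×2.50×0.883 = 0.145 mol/dm³.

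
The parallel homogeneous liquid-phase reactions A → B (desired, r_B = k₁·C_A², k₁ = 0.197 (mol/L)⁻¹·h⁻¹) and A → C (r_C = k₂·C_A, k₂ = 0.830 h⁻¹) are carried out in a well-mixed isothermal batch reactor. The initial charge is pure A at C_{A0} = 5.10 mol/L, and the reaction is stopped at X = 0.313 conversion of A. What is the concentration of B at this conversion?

0.804 mol/L

C_A = C_{A0}(1−X) = 3.504 mol/L.
Along a PFR/batch, dC_C/dC_A = −r_C/(r_B+r_C) = −k₂/(k₂+k₁·C_A).
Integrating from C_{A0} to C_A: C_C = (0.830/0.197)·ln[(0.830+0.197·5.10)/(0.830+0.197·3.50)] = 4.213·ln(1.835/1.520) = 0.7922 mol/L.
Then C_B = (C_{A0}−C_A) − C_C = 1.596 − 0.7922 = 0.8041 mol/L.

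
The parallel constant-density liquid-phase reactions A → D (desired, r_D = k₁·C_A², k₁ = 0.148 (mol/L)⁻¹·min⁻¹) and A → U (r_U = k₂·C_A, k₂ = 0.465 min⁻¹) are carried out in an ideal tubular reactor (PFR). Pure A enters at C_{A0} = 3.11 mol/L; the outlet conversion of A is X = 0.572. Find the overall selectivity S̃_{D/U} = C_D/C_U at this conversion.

0.691

C_A = C_{A0}(1−X) = 1.331 mol/L.
Along a PFR/batch, dC_U/dC_A = −r_U/(r_D+r_U) = −k₂/(k₂+k₁·C_A).
Integrating from C_{A0} to C_A: C_U = (0.465/0.148)·ln[(0.465+0.148·3.11)/(0.465+0.148·1.33)] = 3.142·ln(0.9253/0.6620) = 1.052 mol/L.
Then C_D = (C_{A0}−C_A) − C_U = 1.779 − 1.052 = 0.7269 mol/L.
S̃_{D/U} = C_D/C_U = 0.7269/1.052 = 0.691.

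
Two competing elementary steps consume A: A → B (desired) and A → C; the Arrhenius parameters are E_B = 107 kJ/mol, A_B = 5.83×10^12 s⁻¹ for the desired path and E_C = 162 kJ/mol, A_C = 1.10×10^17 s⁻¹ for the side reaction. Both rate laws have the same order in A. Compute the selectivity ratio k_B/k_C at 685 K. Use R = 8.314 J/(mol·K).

With equal orders, S_{B/C} = k_B/k_C = (A_B/A_C)·exp[(E_C−E_B)/(RT)].
(E_C−E_B)/(RT) = (162−107)×10³/(8.314×685) = 55000/5695 = 9.657.
k_B/k_C = (5.83×10^12/1.10×10^17)·exp(9.657) = 5.300×10^-5 × 15638 = 0.829.

0.829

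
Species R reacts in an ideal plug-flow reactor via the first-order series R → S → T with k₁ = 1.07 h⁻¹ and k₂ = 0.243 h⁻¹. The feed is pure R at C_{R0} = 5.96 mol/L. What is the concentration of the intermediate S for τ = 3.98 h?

For first-order series with pure R initially, C_S(τ) = k₁C_{R0}/(k₂−k₁)·(e^(−k₁τ) − e^(−k₂τ)).
e^(−k₁τ) = e^(−1.07×3.98) = e^(−4.259) = 0.01414; e^(−k₂τ) = e^(−0.9671) = 0.3802.
C_S = 1.07×5.96/(0.243−1.07) × (0.01414−0.3802) = (-7.711)×(-0.3660) = 2.823 mol/L.

2.82 mol/L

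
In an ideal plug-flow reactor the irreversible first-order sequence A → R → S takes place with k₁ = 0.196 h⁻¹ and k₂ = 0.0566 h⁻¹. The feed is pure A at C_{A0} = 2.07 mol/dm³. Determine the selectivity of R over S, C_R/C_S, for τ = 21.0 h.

Solving the coupled first-order balances gives C_R(τ) = [k₁/(k₂−k₁)]·C_{A0}·(e^(−k₁τ) − e^(−k₂τ)).
e^(−k₁τ) = e^(−0.196×21.0) = e^(−4.116) = 0.01631; e^(−k₂τ) = e^(−1.189) = 0.3046.
C_R = 0.196×2.07/(0.0566−0.196) × (0.01631−0.3046) = (-2.910)×(-0.2883) = 0.8392 mol/dm³.
C_A = C_{A0}e^(−k₁τ) = 0.03376 mol/dm³, so C_S = C_{A0}−C_A−C_R = 1.197 mol/dm³; C_R/C_S = 0.701.

0.701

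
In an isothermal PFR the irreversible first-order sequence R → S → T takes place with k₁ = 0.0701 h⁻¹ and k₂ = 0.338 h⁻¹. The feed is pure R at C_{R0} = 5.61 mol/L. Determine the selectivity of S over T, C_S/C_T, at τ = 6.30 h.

0.624

For first-order series with pure R initially, C_S(τ) = k₁C_{R0}/(k₂−k₁)·(e^(−k₁τ) − e^(−k₂τ)).
e^(−k₁τ) = e^(−0.0701×6.30) = e^(−0.4416) = 0.6430; e^(−k₂τ) = e^(−2.129) = 0.1189.
C_S = 0.0701×5.61/(0.338−0.0701) × (0.6430−0.1189) = 1.468×0.5241 = 0.7693 mol/L.
C_R = C_{R0}e^(−k₁τ) = 3.607 mol/L, so C_T = C_{R0}−C_R−C_S = 1.234 mol/L; C_S/C_T = 0.624.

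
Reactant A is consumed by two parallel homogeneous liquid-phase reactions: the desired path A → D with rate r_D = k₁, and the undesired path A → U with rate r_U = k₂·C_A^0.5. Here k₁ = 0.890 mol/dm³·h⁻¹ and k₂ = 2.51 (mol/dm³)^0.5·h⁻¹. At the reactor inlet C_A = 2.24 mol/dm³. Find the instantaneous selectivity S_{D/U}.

S_{D/U} = r_D/r_U = (k₁)/(k₂·C_A^0.5) = (k₁/k₂)·C_A^-0.5.
= (0.890) / (2.51×2.240^0.5) = 0.8900/3.757 = 0.237.
The undesired path is higher order in A, so low C_A (CSTR or dilute feed) favours D.

0.237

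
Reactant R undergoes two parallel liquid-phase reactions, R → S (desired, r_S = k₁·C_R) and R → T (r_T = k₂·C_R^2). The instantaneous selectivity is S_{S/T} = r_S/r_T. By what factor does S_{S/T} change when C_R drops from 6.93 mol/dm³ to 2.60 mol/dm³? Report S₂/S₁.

2.67

S_{S/T} = (k₁/k₂)·C_R⁻¹, so S₂/S₁ = (C_{R,2}/C_{R,1})⁻¹.
= 6.93/2.60 = 2.67.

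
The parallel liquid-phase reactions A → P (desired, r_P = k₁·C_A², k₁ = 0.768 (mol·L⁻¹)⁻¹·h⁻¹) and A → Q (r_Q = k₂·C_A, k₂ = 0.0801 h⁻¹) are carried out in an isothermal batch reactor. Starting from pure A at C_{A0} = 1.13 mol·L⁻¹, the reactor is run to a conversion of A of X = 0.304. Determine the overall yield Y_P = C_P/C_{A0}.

0.274

C_A = C_{A0}(1−X) = 0.7865 mol·L⁻¹.
Along a PFR/batch, dC_Q/dC_A = −r_Q/(r_P+r_Q) = −k₂/(k₂+k₁·C_A).
Integrating from C_{A0} to C_A: C_Q = (0.0801/0.768)·ln[(0.0801+0.768·1.13)/(0.0801+0.768·0.786)] = 0.1043·ln(0.9479/0.6841) = 0.03402 mol·L⁻¹.
Then C_P = (C_{A0}−C_A) − C_Q = 0.3435 − 0.03402 = 0.3095 mol·L⁻¹.
Y_P = C_P/C_{A0} = 0.3095/1.13 = 0.274.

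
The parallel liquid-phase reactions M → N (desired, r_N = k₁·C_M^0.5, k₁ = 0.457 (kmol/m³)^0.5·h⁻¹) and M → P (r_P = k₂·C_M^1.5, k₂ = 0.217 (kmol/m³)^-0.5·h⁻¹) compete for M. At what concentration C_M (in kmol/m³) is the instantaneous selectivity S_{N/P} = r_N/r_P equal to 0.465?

S_{N/P} = (k₁/k₂)·C_M⁻¹ ⇒ C_M = (S·k₂/k₁)^(-1).
= (0.465×0.217/0.457)^(-1) = (0.2208)^(-1) = 4.53 kmol/m³.

4.53 kmol/m³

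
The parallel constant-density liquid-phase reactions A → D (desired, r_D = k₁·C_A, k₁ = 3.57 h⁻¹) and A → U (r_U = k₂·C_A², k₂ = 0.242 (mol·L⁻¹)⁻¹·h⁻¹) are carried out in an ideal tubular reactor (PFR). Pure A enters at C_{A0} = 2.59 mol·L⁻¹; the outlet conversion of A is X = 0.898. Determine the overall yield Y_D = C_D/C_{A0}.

C_A = C_{A0}(1−X) = 0.2642 mol·L⁻¹.
Along a PFR/batch, dC_D/dC_A = −r_D/(r_D+r_U) = −k₁/(k₁+k₂·C_A).
Integrating from C_{A0} to C_A: C_D = (3.57/0.242)·ln[(3.57+0.242·2.59)/(3.57+0.242·0.264)] = 14.75·ln(4.197/3.634) = 2.124 mol·L⁻¹.
Y_D = C_D/C_{A0} = 2.124/2.59 = 0.820.

0.820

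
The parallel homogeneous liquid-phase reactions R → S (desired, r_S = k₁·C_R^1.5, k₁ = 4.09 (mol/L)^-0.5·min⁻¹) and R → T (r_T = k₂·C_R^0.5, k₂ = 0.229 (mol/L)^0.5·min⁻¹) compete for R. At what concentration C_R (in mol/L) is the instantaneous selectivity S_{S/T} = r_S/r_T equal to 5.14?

S_{S/T} = (k₁/k₂)·C_R ⇒ C_R = S·k₂/k₁.
= 5.14×0.229/4.09 = 0.288 mol/L.

0.288 mol/L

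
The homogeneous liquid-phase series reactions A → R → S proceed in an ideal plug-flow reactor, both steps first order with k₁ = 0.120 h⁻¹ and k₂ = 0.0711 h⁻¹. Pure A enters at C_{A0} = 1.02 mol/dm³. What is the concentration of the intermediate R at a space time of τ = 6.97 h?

The intermediate concentration in a first-order A→B→C sequence is C_R = k₁C_{A0}(e^(−k₁τ) − e^(−k₂τ))/(k₂−k₁).
e^(−k₁τ) = e^(−0.120×6.97) = e^(−0.8364) = 0.4333; e^(−k₂τ) = e^(−0.4956) = 0.6092.
C_R = 0.120×1.02/(0.0711−0.120) × (0.4333−0.6092) = (-2.503)×(-0.1760) = 0.4404 mol/dm³.

0.440 mol/dm³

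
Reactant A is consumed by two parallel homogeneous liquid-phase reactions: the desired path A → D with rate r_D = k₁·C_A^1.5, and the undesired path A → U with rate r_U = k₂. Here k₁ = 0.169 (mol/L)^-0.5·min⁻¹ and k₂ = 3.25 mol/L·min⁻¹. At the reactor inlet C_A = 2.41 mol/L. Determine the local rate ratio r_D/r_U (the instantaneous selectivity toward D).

0.195

S_{D/U} = r_D/r_U = (k₁·C_A^1.5)/(k₂) = (k₁/k₂)·C_A^1.5.
= (0.169×2.410^1.5) / (3.25) = 0.6323/3.250 = 0.195.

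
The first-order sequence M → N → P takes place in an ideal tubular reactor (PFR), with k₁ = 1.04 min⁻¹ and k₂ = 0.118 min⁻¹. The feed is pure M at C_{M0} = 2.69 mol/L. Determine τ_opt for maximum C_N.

For first-order series the maximum of C_N occurs at τ_opt = ln(k₂/k₁)/(k₂−k₁).
= ln(0.118/1.04)/(0.118−1.04) = ln(0.1135)/-0.9220 = -2.176/-0.9220 = 2.36 min.

2.36 min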